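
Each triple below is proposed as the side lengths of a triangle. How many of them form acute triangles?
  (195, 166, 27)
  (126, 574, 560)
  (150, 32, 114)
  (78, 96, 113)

(195,166,27): 27+166 ≤ 195, not a triangle
(126,574,560): 126²+560² = 329476 = 574² → right
(150,32,114): 32+114 ≤ 150, not a triangle
(78,96,113): 78²+96² = 15300 > 12769 = 113² → acute
1 of the 4 is acute.

1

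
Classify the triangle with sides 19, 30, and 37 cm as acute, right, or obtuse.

obtuse

Compare the square of the longest side to the sum of squares of the other two: 19² + 30² = 1261 < 1369 = 37².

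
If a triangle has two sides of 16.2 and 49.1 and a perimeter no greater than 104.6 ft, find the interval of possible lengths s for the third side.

32.9 < s ≤ 39.3 ft

Triangle inequality alone gives 32.9 < s < 65.3.
The perimeter condition gives s ≤ 104.6 − 16.2 − 49.1 = 39.3.
Intersecting the two: 32.9 < s ≤ 39.3.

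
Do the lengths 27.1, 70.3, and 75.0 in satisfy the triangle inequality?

The longest side is 75.0, and the other two sum to 97.4.
Since 97.4 > 75.0, the triangle inequality holds.

Yes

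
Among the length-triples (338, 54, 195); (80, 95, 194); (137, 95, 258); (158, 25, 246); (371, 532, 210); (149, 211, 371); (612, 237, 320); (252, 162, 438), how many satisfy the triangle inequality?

(54,195,338): 54+195 ≤ 338 → not valid
(80,95,194): 80+95 ≤ 194 → not valid
(95,137,258): 95+137 ≤ 258 → not valid
(25,158,246): 25+158 ≤ 246 → not valid
(210,371,532): 210+371 > 532 → valid
(149,211,371): 149+211 ≤ 371 → not valid
(237,320,612): 237+320 ≤ 612 → not valid
(162,252,438): 162+252 ≤ 438 → not valid
1 of the 8 triples forms a triangle.

1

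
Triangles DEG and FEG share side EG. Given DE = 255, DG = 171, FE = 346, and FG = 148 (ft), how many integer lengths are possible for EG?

From triangle DEG: 84 < EG < 426.
From triangle FEG: 198 < EG < 494.
Intersection: 198 < EG < 426, so integers 199 through 425: 227 values.

227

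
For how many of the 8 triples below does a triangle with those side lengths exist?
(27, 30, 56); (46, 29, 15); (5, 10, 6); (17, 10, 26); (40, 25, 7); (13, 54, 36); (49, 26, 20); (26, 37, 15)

4

(27,30,56): 27+30 > 56 → valid
(15,29,46): 15+29 ≤ 46 → not valid
(5,6,10): 5+6 > 10 → valid
(10,17,26): 10+17 > 26 → valid
(7,25,40): 7+25 ≤ 40 → not valid
(13,36,54): 13+36 ≤ 54 → not valid
(20,26,49): 20+26 ≤ 49 → not valid
(15,26,37): 15+26 > 37 → valid
4 of the 8 triples form a triangle.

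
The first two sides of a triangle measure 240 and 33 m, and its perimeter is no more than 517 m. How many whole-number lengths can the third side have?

Triangle inequality: 207 < x < 273. Perimeter ≤ 517 gives x ≤ 517 − 240 − 33 = 244.
So 207 < x ≤ 244; integers 208 through 244: 37 values.

37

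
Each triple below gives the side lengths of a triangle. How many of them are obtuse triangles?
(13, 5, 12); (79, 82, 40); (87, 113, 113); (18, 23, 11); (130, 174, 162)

1

(13,5,12): 5²+12² = 169 = 13² → right
(79,82,40): 40²+79² = 7841 > 6724 = 82² → acute
(87,113,113): 87²+113² = 20338 > 12769 = 113² → acute
(18,23,11): 11²+18² = 445 < 529 = 23² → obtuse
(130,174,162): 130²+162² = 43144 > 30276 = 174² → acute
1 of the 5 is obtuse.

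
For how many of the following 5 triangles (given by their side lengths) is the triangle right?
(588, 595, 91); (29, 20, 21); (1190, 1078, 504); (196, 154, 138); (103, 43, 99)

3

(588,595,91): 91²+588² = 354025 = 595² → right
(29,20,21): 20²+21² = 841 = 29² → right
(1190,1078,504): 504²+1078² = 1416100 = 1190² → right
(196,154,138): 138²+154² = 42760 > 38416 = 196² → acute
(103,43,99): 43²+99² = 11650 > 10609 = 103² → acute
3 of the 5 are right.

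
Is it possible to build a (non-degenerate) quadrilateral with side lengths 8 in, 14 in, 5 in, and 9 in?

Yes

A quadrilateral exists iff every side is shorter than the sum of the others — equivalently, the longest side is less than the sum of the rest.
Longest side 14 < 22 (sum of the remaining 3), so yes.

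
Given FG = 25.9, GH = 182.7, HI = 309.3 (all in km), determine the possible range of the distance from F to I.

100.7 ≤ FI ≤ 517.9 km

The maximum is all hops collinear in one direction: 25.9 + 182.7 + 309.3 = 517.9.
The longest hop is 309.3; the others sum to 208.6. Folding the others back against it leaves at least 309.3 − 208.6 = 100.7.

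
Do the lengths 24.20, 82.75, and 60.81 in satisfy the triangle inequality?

Yes

The longest side is 82.75, and the other two sum to 85.01.
Since 85.01 > 82.75, the triangle inequality holds.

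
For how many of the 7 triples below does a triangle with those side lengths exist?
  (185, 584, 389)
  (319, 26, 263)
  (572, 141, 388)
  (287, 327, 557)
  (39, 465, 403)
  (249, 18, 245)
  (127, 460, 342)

(185,389,584): 185+389 ≤ 584 → not valid
(26,263,319): 26+263 ≤ 319 → not valid
(141,388,572): 141+388 ≤ 572 → not valid
(287,327,557): 287+327 > 557 → valid
(39,403,465): 39+403 ≤ 465 → not valid
(18,245,249): 18+245 > 249 → valid
(127,342,460): 127+342 > 460 → valid
3 of the 7 triples form a triangle.

3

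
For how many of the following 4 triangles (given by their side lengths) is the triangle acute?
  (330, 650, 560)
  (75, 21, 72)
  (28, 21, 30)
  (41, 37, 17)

1

(330,650,560): 330²+560² = 422500 = 650² → right
(75,21,72): 21²+72² = 5625 = 75² → right
(28,21,30): 21²+28² = 1225 > 900 = 30² → acute
(41,37,17): 17²+37² = 1658 < 1681 = 41² → obtuse
1 of the 4 is acute.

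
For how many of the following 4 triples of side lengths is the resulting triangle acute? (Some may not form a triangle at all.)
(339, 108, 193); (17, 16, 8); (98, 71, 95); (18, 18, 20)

3

(339,108,193): 108+193 ≤ 339, not a triangle
(17,16,8): 8²+16² = 320 > 289 = 17² → acute
(98,71,95): 71²+95² = 14066 > 9604 = 98² → acute
(18,18,20): 18²+18² = 648 > 400 = 20² → acute
3 of the 4 are acute.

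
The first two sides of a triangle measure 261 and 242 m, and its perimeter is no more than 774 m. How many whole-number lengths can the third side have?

Triangle inequality: 19 < x < 503. Perimeter ≤ 774 gives x ≤ 774 − 261 − 242 = 271.
So 19 < x ≤ 271; integers 20 through 271: 252 values.

252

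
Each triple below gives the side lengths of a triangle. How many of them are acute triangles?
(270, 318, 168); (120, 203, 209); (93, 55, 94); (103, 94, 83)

3

(270,318,168): 168²+270² = 101124 = 318² → right
(120,203,209): 120²+203² = 55609 > 43681 = 209² → acute
(93,55,94): 55²+93² = 11674 > 8836 = 94² → acute
(103,94,83): 83²+94² = 15725 > 10609 = 103² → acute
3 of the 4 are acute.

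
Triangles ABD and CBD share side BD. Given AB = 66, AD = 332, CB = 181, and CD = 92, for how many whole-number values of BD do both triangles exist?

From triangle ABD: 266 < BD < 398.
From triangle CBD: 89 < BD < 273.
Intersection: 266 < BD < 273, so integers 267 through 272: 6 values.

6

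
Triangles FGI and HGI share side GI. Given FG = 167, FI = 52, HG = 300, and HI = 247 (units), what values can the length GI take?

115 < GI < 219

From triangle FGI: |167 − 52| < GI < 167 + 52, i.e. 115 < GI < 219.
From triangle HGI: 53 < GI < 547.
Both must hold, so GI lies in the intersection.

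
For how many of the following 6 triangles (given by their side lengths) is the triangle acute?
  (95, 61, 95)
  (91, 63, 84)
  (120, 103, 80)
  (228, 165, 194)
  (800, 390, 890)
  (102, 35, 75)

(95,61,95): 61²+95² = 12746 > 9025 = 95² → acute
(91,63,84): 63²+84² = 11025 > 8281 = 91² → acute
(120,103,80): 80²+103² = 17009 > 14400 = 120² → acute
(228,165,194): 165²+194² = 64861 > 51984 = 228² → acute
(800,390,890): 390²+800² = 792100 = 890² → right
(102,35,75): 35²+75² = 6850 < 10404 = 102² → obtuse
4 of the 6 are acute.

4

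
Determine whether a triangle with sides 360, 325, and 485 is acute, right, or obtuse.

right

Compare the square of the longest side to the sum of squares of the other two: 325² + 360² = 235225 = 485².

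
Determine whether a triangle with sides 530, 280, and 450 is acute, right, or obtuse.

right

Compare the square of the longest side to the sum of squares of the other two: 280² + 450² = 280900 = 530².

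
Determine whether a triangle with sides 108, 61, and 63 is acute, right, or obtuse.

obtuse

Compare the square of the longest side to the sum of squares of the other two: 61² + 63² = 7690 < 11664 = 108².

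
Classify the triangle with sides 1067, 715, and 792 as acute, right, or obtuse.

Compare the square of the longest side to the sum of squares of the other two: 715² + 792² = 1138489 = 1067².

right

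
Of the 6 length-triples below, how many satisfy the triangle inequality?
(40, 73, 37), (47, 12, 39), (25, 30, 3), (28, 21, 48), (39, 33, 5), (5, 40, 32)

(37,40,73): 37+40 > 73 → valid
(12,39,47): 12+39 > 47 → valid
(3,25,30): 3+25 ≤ 30 → not valid
(21,28,48): 21+28 > 48 → valid
(5,33,39): 5+33 ≤ 39 → not valid
(5,32,40): 5+32 ≤ 40 → not valid
3 of the 6 triples form a triangle.

3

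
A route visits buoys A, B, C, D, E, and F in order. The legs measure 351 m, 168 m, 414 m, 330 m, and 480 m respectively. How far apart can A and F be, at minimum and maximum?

0 ≤ AF ≤ 1743 m

The maximum is all hops collinear in one direction: 351 + 168 + 414 + 330 + 480 = 1743.
The longest hop is 480; the others sum to 1263. Since 480 ≤ 1263, the path can fold back on itself completely, so the minimum distance is 0.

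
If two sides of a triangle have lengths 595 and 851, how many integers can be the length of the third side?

The third side lies in the open interval (256, 1446).
Integers from 257 to 1445 inclusive: 1445 − 257 + 1 = 1189.

1189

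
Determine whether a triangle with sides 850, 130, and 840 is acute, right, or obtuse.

Compare the square of the longest side to the sum of squares of the other two: 130² + 840² = 722500 = 850².

right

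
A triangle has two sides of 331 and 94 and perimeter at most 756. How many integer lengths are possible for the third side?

Triangle inequality: 237 < x < 425. Perimeter ≤ 756 gives x ≤ 756 − 331 − 94 = 331.
So 237 < x ≤ 331; integers 238 through 331: 94 values.

94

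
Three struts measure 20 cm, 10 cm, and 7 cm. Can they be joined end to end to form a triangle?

No

The longest side is 20, but the other two sum to only 17.
17 < 20, so the triangle inequality fails.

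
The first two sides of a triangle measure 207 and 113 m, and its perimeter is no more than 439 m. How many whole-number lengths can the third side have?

25

Triangle inequality: 94 < x < 320. Perimeter ≤ 439 gives x ≤ 439 − 207 − 113 = 119.
So 94 < x ≤ 119; integers 95 through 119: 25 values.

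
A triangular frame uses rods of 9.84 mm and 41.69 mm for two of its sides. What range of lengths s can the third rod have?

31.85 < s < 51.53 (mm)

By the triangle inequality, s must be less than 9.84 + 41.69 = 51.53 and greater than |9.84 − 41.69| = 31.85.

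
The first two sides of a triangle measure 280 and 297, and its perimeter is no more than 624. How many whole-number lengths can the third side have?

Triangle inequality: 17 < x < 577. Perimeter ≤ 624 gives x ≤ 624 − 280 − 297 = 47.
So 17 < x ≤ 47; integers 18 through 47: 30 values.

30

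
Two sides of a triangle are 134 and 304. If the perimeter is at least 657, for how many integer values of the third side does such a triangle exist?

Triangle inequality: 170 < x < 438. Perimeter ≥ 657 gives x ≥ 657 − 134 − 304 = 219.
So 219 ≤ x < 438; integers 219 through 437: 219 values.

219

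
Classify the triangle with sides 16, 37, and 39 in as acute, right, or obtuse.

acute

Compare the square of the longest side to the sum of squares of the other two: 16² + 37² = 1625 > 1521 = 39².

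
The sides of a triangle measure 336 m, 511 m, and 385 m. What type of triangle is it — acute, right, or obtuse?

Compare the square of the longest side to the sum of squares of the other two: 336² + 385² = 261121 = 511².

right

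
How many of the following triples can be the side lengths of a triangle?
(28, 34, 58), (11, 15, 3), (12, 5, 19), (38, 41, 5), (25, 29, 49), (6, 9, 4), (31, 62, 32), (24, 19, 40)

6

(28,34,58): 28+34 > 58 → valid
(3,11,15): 3+11 ≤ 15 → not valid
(5,12,19): 5+12 ≤ 19 → not valid
(5,38,41): 5+38 > 41 → valid
(25,29,49): 25+29 > 49 → valid
(4,6,9): 4+6 > 9 → valid
(31,32,62): 31+32 > 62 → valid
(19,24,40): 19+24 > 40 → valid
6 of the 8 triples form a triangle.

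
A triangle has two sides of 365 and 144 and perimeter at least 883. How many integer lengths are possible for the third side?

Triangle inequality: 221 < x < 509. Perimeter ≥ 883 gives x ≥ 883 − 365 − 144 = 374.
So 374 ≤ x < 509; integers 374 through 508: 135 values.

135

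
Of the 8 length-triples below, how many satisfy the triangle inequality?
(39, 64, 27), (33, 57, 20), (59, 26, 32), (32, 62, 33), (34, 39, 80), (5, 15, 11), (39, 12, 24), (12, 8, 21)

(27,39,64): 27+39 > 64 → valid
(20,33,57): 20+33 ≤ 57 → not valid
(26,32,59): 26+32 ≤ 59 → not valid
(32,33,62): 32+33 > 62 → valid
(34,39,80): 34+39 ≤ 80 → not valid
(5,11,15): 5+11 > 15 → valid
(12,24,39): 12+24 ≤ 39 → not valid
(8,12,21): 8+12 ≤ 21 → not valid
3 of the 8 triples form a triangle.

3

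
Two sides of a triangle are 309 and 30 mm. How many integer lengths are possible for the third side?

59

The third side lies in the open interval (279, 339).
Integers from 280 to 338 inclusive: 338 − 280 + 1 = 59.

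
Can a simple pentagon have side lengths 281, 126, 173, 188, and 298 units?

Yes

A pentagon exists iff every side is shorter than the sum of the others — equivalently, the longest side is less than the sum of the rest.
Longest side 298 < 768 (sum of the remaining 4), so yes.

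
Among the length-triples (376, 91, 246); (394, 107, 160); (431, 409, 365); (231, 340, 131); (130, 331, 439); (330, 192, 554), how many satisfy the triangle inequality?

(91,246,376): 91+246 ≤ 376 → not valid
(107,160,394): 107+160 ≤ 394 → not valid
(365,409,431): 365+409 > 431 → valid
(131,231,340): 131+231 > 340 → valid
(130,331,439): 130+331 > 439 → valid
(192,330,554): 192+330 ≤ 554 → not valid
3 of the 6 triples form a triangle.

3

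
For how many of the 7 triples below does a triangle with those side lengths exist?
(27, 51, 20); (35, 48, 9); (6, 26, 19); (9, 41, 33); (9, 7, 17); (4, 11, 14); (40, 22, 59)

3

(20,27,51): 20+27 ≤ 51 → not valid
(9,35,48): 9+35 ≤ 48 → not valid
(6,19,26): 6+19 ≤ 26 → not valid
(9,33,41): 9+33 > 41 → valid
(7,9,17): 7+9 ≤ 17 → not valid
(4,11,14): 4+11 > 14 → valid
(22,40,59): 22+40 > 59 → valid
3 of the 7 triples form a triangle.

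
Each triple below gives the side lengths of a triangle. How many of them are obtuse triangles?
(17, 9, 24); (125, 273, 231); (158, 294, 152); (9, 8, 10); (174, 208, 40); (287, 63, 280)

4

(17,9,24): 9²+17² = 370 < 576 = 24² → obtuse
(125,273,231): 125²+231² = 68986 < 74529 = 273² → obtuse
(158,294,152): 152²+158² = 48068 < 86436 = 294² → obtuse
(9,8,10): 8²+9² = 145 > 100 = 10² → acute
(174,208,40): 40²+174² = 31876 < 43264 = 208² → obtuse
(287,63,280): 63²+280² = 82369 = 287² → right
4 of the 6 are obtuse.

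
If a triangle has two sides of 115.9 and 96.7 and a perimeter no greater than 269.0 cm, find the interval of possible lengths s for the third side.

Triangle inequality alone gives 19.2 < s < 212.6.
The perimeter condition gives s ≤ 269.0 − 115.9 − 96.7 = 56.4.
Intersecting the two: 19.2 < s ≤ 56.4.

19.2 < s ≤ 56.4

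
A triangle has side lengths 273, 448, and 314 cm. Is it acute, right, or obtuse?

obtuse

Compare the square of the longest side to the sum of squares of the other two: 273² + 314² = 173125 < 200704 = 448².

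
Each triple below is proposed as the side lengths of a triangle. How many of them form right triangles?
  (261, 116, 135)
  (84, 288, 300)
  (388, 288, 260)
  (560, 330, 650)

3

(261,116,135): 116+135 ≤ 261, not a triangle
(84,288,300): 84²+288² = 90000 = 300² → right
(388,288,260): 260²+288² = 150544 = 388² → right
(560,330,650): 330²+560² = 422500 = 650² → right
3 of the 4 are right.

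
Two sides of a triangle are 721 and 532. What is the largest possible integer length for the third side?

1252

The third side must be strictly less than 721 + 532 = 1253.
The largest integer below 1253 is 1252.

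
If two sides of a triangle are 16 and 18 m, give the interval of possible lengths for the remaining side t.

By the triangle inequality, t must be less than 16 + 18 = 34 and greater than |16 − 18| = 2.

2 < t < 34 (m)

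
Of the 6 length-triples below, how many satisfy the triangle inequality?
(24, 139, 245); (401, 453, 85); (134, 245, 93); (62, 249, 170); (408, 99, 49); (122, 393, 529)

1

(24,139,245): 24+139 ≤ 245 → not valid
(85,401,453): 85+401 > 453 → valid
(93,134,245): 93+134 ≤ 245 → not valid
(62,170,249): 62+170 ≤ 249 → not valid
(49,99,408): 49+99 ≤ 408 → not valid
(122,393,529): 122+393 ≤ 529 → not valid
1 of the 6 triples forms a triangle.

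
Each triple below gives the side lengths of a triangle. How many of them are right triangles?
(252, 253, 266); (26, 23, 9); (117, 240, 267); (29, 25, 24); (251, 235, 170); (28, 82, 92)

1

(252,253,266): 252²+253² = 127513 > 70756 = 266² → acute
(26,23,9): 9²+23² = 610 < 676 = 26² → obtuse
(117,240,267): 117²+240² = 71289 = 267² → right
(29,25,24): 24²+25² = 1201 > 841 = 29² → acute
(251,235,170): 170²+235² = 84125 > 63001 = 251² → acute
(28,82,92): 28²+82² = 7508 < 8464 = 92² → obtuse
1 of the 6 is right.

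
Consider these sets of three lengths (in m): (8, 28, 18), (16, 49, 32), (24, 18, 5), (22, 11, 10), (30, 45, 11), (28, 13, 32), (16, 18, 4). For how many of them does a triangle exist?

(8,18,28): 8+18 ≤ 28 → not valid
(16,32,49): 16+32 ≤ 49 → not valid
(5,18,24): 5+18 ≤ 24 → not valid
(10,11,22): 10+11 ≤ 22 → not valid
(11,30,45): 11+30 ≤ 45 → not valid
(13,28,32): 13+28 > 32 → valid
(4,16,18): 4+16 > 18 → valid
2 of the 7 triples form a triangle.

2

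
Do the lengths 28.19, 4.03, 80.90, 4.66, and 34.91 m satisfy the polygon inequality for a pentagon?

For a pentagon, each side must be shorter than the sum of the others.
Here the longest side is 80.90, but the remaining 4 sides sum to only 71.79.

No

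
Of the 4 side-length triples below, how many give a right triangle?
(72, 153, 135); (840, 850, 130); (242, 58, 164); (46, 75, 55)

(72,153,135): 72²+135² = 23409 = 153² → right
(840,850,130): 130²+840² = 722500 = 850² → right
(242,58,164): 58+164 ≤ 242, not a triangle
(46,75,55): 46²+55² = 5141 < 5625 = 75² → obtuse
2 of the 4 are right.

2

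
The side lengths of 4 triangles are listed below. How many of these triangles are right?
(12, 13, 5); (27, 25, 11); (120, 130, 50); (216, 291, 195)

(12,13,5): 5²+12² = 169 = 13² → right
(27,25,11): 11²+25² = 746 > 729 = 27² → acute
(120,130,50): 50²+120² = 16900 = 130² → right
(216,291,195): 195²+216² = 84681 = 291² → right
3 of the 4 are right.

3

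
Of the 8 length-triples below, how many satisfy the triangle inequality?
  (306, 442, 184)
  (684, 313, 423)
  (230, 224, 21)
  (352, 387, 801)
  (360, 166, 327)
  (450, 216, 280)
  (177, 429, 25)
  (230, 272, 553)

(184,306,442): 184+306 > 442 → valid
(313,423,684): 313+423 > 684 → valid
(21,224,230): 21+224 > 230 → valid
(352,387,801): 352+387 ≤ 801 → not valid
(166,327,360): 166+327 > 360 → valid
(216,280,450): 216+280 > 450 → valid
(25,177,429): 25+177 ≤ 429 → not valid
(230,272,553): 230+272 ≤ 553 → not valid
5 of the 8 triples form a triangle.

5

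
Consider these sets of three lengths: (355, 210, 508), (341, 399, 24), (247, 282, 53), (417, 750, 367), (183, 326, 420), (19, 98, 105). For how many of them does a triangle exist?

(210,355,508): 210+355 > 508 → valid
(24,341,399): 24+341 ≤ 399 → not valid
(53,247,282): 53+247 > 282 → valid
(367,417,750): 367+417 > 750 → valid
(183,326,420): 183+326 > 420 → valid
(19,98,105): 19+98 > 105 → valid
5 of the 6 triples form a triangle.

5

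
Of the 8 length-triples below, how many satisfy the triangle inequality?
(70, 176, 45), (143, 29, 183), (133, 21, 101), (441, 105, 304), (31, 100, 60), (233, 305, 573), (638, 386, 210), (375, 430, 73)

(45,70,176): 45+70 ≤ 176 → not valid
(29,143,183): 29+143 ≤ 183 → not valid
(21,101,133): 21+101 ≤ 133 → not valid
(105,304,441): 105+304 ≤ 441 → not valid
(31,60,100): 31+60 ≤ 100 → not valid
(233,305,573): 233+305 ≤ 573 → not valid
(210,386,638): 210+386 ≤ 638 → not valid
(73,375,430): 73+375 > 430 → valid
1 of the 8 triples forms a triangle.

1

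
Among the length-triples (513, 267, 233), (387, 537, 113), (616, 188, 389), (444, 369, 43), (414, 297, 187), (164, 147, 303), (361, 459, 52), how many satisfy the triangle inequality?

2

(233,267,513): 233+267 ≤ 513 → not valid
(113,387,537): 113+387 ≤ 537 → not valid
(188,389,616): 188+389 ≤ 616 → not valid
(43,369,444): 43+369 ≤ 444 → not valid
(187,297,414): 187+297 > 414 → valid
(147,164,303): 147+164 > 303 → valid
(52,361,459): 52+361 ≤ 459 → not valid
2 of the 7 triples form a triangle.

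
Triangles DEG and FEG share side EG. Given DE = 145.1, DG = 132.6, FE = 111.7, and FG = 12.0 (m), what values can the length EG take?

From triangle DEG: |145.1 − 132.6| < EG < 145.1 + 132.6, i.e. 12.5 < EG < 277.7.
From triangle FEG: 99.7 < EG < 123.7.
Both must hold, so EG lies in the intersection.

99.7 < EG < 123.7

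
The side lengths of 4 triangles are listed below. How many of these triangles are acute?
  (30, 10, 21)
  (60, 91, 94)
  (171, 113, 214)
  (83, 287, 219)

1

(30,10,21): 10²+21² = 541 < 900 = 30² → obtuse
(60,91,94): 60²+91² = 11881 > 8836 = 94² → acute
(171,113,214): 113²+171² = 42010 < 45796 = 214² → obtuse
(83,287,219): 83²+219² = 54850 < 82369 = 287² → obtuse
1 of the 4 is acute.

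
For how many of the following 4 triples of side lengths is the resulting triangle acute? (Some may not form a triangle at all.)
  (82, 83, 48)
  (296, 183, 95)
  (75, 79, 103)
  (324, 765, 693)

(82,83,48): 48²+82² = 9028 > 6889 = 83² → acute
(296,183,95): 95+183 ≤ 296, not a triangle
(75,79,103): 75²+79² = 11866 > 10609 = 103² → acute
(324,765,693): 324²+693² = 585225 = 765² → right
2 of the 4 are acute.

2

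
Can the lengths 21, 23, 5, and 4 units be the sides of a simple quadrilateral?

A quadrilateral exists iff every side is shorter than the sum of the others — equivalently, the longest side is less than the sum of the rest.
Longest side 23 < 30 (sum of the remaining 3), so yes.

Yes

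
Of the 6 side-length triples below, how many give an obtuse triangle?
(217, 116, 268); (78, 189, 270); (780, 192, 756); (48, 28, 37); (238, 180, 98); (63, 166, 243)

(217,116,268): 116²+217² = 60545 < 71824 = 268² → obtuse
(78,189,270): 78+189 ≤ 270, not a triangle
(780,192,756): 192²+756² = 608400 = 780² → right
(48,28,37): 28²+37² = 2153 < 2304 = 48² → obtuse
(238,180,98): 98²+180² = 42004 < 56644 = 238² → obtuse
(63,166,243): 63+166 ≤ 243, not a triangle
3 of the 6 are obtuse.

3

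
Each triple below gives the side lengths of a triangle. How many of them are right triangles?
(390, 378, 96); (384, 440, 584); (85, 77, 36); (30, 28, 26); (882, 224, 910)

(390,378,96): 96²+378² = 152100 = 390² → right
(384,440,584): 384²+440² = 341056 = 584² → right
(85,77,36): 36²+77² = 7225 = 85² → right
(30,28,26): 26²+28² = 1460 > 900 = 30² → acute
(882,224,910): 224²+882² = 828100 = 910² → right
4 of the 5 are right.

4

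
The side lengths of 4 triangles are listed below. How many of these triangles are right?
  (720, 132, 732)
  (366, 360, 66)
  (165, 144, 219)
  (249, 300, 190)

(720,132,732): 132²+720² = 535824 = 732² → right
(366,360,66): 66²+360² = 133956 = 366² → right
(165,144,219): 144²+165² = 47961 = 219² → right
(249,300,190): 190²+249² = 98101 > 90000 = 300² → acute
3 of the 4 are right.

3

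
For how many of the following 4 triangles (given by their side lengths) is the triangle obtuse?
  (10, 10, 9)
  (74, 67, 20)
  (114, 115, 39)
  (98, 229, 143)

(10,10,9): 9²+10² = 181 > 100 = 10² → acute
(74,67,20): 20²+67² = 4889 < 5476 = 74² → obtuse
(114,115,39): 39²+114² = 14517 > 13225 = 115² → acute
(98,229,143): 98²+143² = 30053 < 52441 = 229² → obtuse
2 of the 4 are obtuse.

2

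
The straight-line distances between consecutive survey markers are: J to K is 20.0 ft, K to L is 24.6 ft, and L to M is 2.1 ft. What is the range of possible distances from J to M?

The maximum is all hops collinear in one direction: 20.0 + 24.6 + 2.1 = 46.7.
The longest hop is 24.6; the others sum to 22.1. Folding the others back against it leaves at least 24.6 − 22.1 = 2.5.

2.5 ≤ JM ≤ 46.7 ft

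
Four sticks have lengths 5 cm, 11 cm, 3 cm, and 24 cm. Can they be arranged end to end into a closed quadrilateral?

For a quadrilateral, each side must be shorter than the sum of the others.
Here the longest side is 24, but the remaining 3 sides sum to only 19.

No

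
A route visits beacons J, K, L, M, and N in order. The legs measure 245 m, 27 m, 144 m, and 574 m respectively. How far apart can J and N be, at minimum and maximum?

The maximum is all hops collinear in one direction: 245 + 27 + 144 + 574 = 990.
The longest hop is 574; the others sum to 416. Folding the others back against it leaves at least 574 − 416 = 158.

158 ≤ JN ≤ 990 m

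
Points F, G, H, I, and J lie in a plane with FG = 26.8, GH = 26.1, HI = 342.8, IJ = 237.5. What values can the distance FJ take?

52.4 ≤ FJ ≤ 633.2

The maximum is all hops collinear in one direction: 26.8 + 26.1 + 342.8 + 237.5 = 633.2.
The longest hop is 342.8; the others sum to 290.4. Folding the others back against it leaves at least 342.8 − 290.4 = 52.4.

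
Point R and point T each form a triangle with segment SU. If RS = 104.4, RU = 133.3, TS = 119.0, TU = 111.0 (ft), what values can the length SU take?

28.9 < SU < 230.0

From triangle RSU: |104.4 − 133.3| < SU < 104.4 + 133.3, i.e. 28.9 < SU < 237.7.
From triangle TSU: 8.0 < SU < 230.0.
Both must hold, so SU lies in the intersection.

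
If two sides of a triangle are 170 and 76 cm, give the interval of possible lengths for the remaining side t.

By the triangle inequality, t must be less than 170 + 76 = 246 and greater than |170 − 76| = 94.

94 < t < 246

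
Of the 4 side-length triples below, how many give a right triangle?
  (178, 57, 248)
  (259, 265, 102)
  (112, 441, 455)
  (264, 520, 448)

(178,57,248): 57+178 ≤ 248, not a triangle
(259,265,102): 102²+259² = 77485 > 70225 = 265² → acute
(112,441,455): 112²+441² = 207025 = 455² → right
(264,520,448): 264²+448² = 270400 = 520² → right
2 of the 4 are right.

2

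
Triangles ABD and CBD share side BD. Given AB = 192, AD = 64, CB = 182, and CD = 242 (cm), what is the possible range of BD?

From triangle ABD: |192 − 64| < BD < 192 + 64, i.e. 128 < BD < 256.
From triangle CBD: 60 < BD < 424.
Both must hold, so BD lies in the intersection.

128 < BD < 256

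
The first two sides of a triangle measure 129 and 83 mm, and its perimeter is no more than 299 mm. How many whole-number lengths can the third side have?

41

Triangle inequality: 46 < x < 212. Perimeter ≤ 299 gives x ≤ 299 − 129 − 83 = 87.
So 46 < x ≤ 87; integers 47 through 87: 41 values.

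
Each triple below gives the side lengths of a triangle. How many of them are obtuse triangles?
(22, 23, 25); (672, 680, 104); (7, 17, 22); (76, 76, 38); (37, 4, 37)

(22,23,25): 22²+23² = 1013 > 625 = 25² → acute
(672,680,104): 104²+672² = 462400 = 680² → right
(7,17,22): 7²+17² = 338 < 484 = 22² → obtuse
(76,76,38): 38²+76² = 7220 > 5776 = 76² → acute
(37,4,37): 4²+37² = 1385 > 1369 = 37² → acute
1 of the 5 is obtuse.

1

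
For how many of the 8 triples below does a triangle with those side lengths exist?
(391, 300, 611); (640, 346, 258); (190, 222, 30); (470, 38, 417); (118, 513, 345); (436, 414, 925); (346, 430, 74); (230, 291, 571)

1

(300,391,611): 300+391 > 611 → valid
(258,346,640): 258+346 ≤ 640 → not valid
(30,190,222): 30+190 ≤ 222 → not valid
(38,417,470): 38+417 ≤ 470 → not valid
(118,345,513): 118+345 ≤ 513 → not valid
(414,436,925): 414+436 ≤ 925 → not valid
(74,346,430): 74+346 ≤ 430 → not valid
(230,291,571): 230+291 ≤ 571 → not valid
1 of the 8 triples forms a triangle.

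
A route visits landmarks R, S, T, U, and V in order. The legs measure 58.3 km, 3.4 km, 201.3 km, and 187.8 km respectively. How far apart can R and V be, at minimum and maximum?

0 ≤ RV ≤ 450.8 km

The maximum is all hops collinear in one direction: 58.3 + 3.4 + 201.3 + 187.8 = 450.8.
The longest hop is 201.3; the others sum to 249.5. Since 201.3 ≤ 249.5, the path can fold back on itself completely, so the minimum distance is 0.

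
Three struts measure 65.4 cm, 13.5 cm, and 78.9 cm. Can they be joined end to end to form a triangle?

No

The two shorter sides sum to 78.9, exactly equal to the longest side 78.9.
That gives only a degenerate (flat) triangle — the inequality must be strict.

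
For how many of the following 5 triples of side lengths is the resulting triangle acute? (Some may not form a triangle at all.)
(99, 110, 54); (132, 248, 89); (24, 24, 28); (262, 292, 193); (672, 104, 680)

3

(99,110,54): 54²+99² = 12717 > 12100 = 110² → acute
(132,248,89): 89+132 ≤ 248, not a triangle
(24,24,28): 24²+24² = 1152 > 784 = 28² → acute
(262,292,193): 193²+262² = 105893 > 85264 = 292² → acute
(672,104,680): 104²+672² = 462400 = 680² → right
3 of the 5 are acute.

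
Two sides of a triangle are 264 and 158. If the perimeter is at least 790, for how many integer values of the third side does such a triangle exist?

Triangle inequality: 106 < x < 422. Perimeter ≥ 790 gives x ≥ 790 − 264 − 158 = 368.
So 368 ≤ x < 422; integers 368 through 421: 54 values.

54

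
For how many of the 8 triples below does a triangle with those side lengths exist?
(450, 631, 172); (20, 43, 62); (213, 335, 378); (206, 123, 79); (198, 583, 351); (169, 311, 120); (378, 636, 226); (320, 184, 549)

(172,450,631): 172+450 ≤ 631 → not valid
(20,43,62): 20+43 > 62 → valid
(213,335,378): 213+335 > 378 → valid
(79,123,206): 79+123 ≤ 206 → not valid
(198,351,583): 198+351 ≤ 583 → not valid
(120,169,311): 120+169 ≤ 311 → not valid
(226,378,636): 226+378 ≤ 636 → not valid
(184,320,549): 184+320 ≤ 549 → not valid
2 of the 8 triples form a triangle.

2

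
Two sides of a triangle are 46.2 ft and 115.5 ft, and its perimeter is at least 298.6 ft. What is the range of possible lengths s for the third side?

136.9 ≤ s < 161.7 ft

Triangle inequality alone gives 69.3 < s < 161.7.
The perimeter condition gives s ≥ 298.6 − 46.2 − 115.5 = 136.9.
Intersecting the two: 136.9 ≤ s < 161.7.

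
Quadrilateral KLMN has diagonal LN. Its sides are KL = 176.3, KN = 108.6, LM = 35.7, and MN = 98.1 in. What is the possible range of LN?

67.7 < LN < 133.8

From triangle KLN: |176.3 − 108.6| < LN < 176.3 + 108.6, i.e. 67.7 < LN < 284.9.
From triangle MLN: 62.4 < LN < 133.8.
Both must hold, so LN lies in the intersection.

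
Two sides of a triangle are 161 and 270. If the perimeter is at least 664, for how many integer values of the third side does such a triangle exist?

Triangle inequality: 109 < x < 431. Perimeter ≥ 664 gives x ≥ 664 − 161 − 270 = 233.
So 233 ≤ x < 431; integers 233 through 430: 198 values.

198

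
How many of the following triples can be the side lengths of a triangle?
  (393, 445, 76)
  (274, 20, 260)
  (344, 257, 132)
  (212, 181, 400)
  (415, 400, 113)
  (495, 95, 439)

(76,393,445): 76+393 > 445 → valid
(20,260,274): 20+260 > 274 → valid
(132,257,344): 132+257 > 344 → valid
(181,212,400): 181+212 ≤ 400 → not valid
(113,400,415): 113+400 > 415 → valid
(95,439,495): 95+439 > 495 → valid
5 of the 6 triples form a triangle.

5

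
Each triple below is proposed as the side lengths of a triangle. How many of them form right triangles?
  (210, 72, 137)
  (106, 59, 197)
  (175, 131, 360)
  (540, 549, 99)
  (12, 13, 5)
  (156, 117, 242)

(210,72,137): 72+137 ≤ 210, not a triangle
(106,59,197): 59+106 ≤ 197, not a triangle
(175,131,360): 131+175 ≤ 360, not a triangle
(540,549,99): 99²+540² = 301401 = 549² → right
(12,13,5): 5²+12² = 169 = 13² → right
(156,117,242): 117²+156² = 38025 < 58564 = 242² → obtuse
2 of the 6 are right.

2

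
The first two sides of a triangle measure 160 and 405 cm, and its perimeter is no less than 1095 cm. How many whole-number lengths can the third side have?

35

Triangle inequality: 245 < x < 565. Perimeter ≥ 1095 gives x ≥ 1095 − 160 − 405 = 530.
So 530 ≤ x < 565; integers 530 through 564: 35 values.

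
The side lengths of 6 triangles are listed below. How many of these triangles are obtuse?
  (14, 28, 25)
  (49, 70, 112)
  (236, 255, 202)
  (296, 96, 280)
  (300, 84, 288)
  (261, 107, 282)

1

(14,28,25): 14²+25² = 821 > 784 = 28² → acute
(49,70,112): 49²+70² = 7301 < 12544 = 112² → obtuse
(236,255,202): 202²+236² = 96500 > 65025 = 255² → acute
(296,96,280): 96²+280² = 87616 = 296² → right
(300,84,288): 84²+288² = 90000 = 300² → right
(261,107,282): 107²+261² = 79570 > 79524 = 282² → acute
1 of the 6 is obtuse.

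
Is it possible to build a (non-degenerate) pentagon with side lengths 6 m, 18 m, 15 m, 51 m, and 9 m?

No

For a pentagon, each side must be shorter than the sum of the others.
Here the longest side is 51, but the remaining 4 sides sum to only 48.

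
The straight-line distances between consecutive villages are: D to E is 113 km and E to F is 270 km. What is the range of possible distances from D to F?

157 ≤ DF ≤ 383 km

By the triangle inequality, |113 − 270| ≤ DF ≤ 113 + 270.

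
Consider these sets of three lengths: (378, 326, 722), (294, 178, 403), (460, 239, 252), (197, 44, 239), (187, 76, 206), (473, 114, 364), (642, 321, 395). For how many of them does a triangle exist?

6

(326,378,722): 326+378 ≤ 722 → not valid
(178,294,403): 178+294 > 403 → valid
(239,252,460): 239+252 > 460 → valid
(44,197,239): 44+197 > 239 → valid
(76,187,206): 76+187 > 206 → valid
(114,364,473): 114+364 > 473 → valid
(321,395,642): 321+395 > 642 → valid
6 of the 7 triples form a triangle.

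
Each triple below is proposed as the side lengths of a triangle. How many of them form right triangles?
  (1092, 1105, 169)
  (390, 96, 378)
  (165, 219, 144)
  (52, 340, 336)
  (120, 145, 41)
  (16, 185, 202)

(1092,1105,169): 169²+1092² = 1221025 = 1105² → right
(390,96,378): 96²+378² = 152100 = 390² → right
(165,219,144): 144²+165² = 47961 = 219² → right
(52,340,336): 52²+336² = 115600 = 340² → right
(120,145,41): 41²+120² = 16081 < 21025 = 145² → obtuse
(16,185,202): 16+185 ≤ 202, not a triangle
4 of the 6 are right.

4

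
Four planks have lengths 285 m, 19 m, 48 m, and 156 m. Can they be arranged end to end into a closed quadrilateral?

For a quadrilateral, each side must be shorter than the sum of the others.
Here the longest side is 285, but the remaining 3 sides sum to only 223.

No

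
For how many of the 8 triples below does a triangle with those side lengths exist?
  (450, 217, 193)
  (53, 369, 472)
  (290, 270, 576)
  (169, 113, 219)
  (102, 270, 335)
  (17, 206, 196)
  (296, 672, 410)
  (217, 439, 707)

4

(193,217,450): 193+217 ≤ 450 → not valid
(53,369,472): 53+369 ≤ 472 → not valid
(270,290,576): 270+290 ≤ 576 → not valid
(113,169,219): 113+169 > 219 → valid
(102,270,335): 102+270 > 335 → valid
(17,196,206): 17+196 > 206 → valid
(296,410,672): 296+410 > 672 → valid
(217,439,707): 217+439 ≤ 707 → not valid
4 of the 8 triples form a triangle.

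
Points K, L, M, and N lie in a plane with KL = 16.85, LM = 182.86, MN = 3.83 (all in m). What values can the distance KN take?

The maximum is all hops collinear in one direction: 16.85 + 182.86 + 3.83 = 203.54.
The longest hop is 182.86; the others sum to 20.68. Folding the others back against it leaves at least 182.86 − 20.68 = 162.18.

162.18 ≤ KN ≤ 203.54 m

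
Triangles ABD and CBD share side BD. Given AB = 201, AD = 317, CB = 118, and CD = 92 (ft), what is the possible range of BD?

116 < BD < 210

From triangle ABD: |201 − 317| < BD < 201 + 317, i.e. 116 < BD < 518.
From triangle CBD: 26 < BD < 210.
Both must hold, so BD lies in the intersection.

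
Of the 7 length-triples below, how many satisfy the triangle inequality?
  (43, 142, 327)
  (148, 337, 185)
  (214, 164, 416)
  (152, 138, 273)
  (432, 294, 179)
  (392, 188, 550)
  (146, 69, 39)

(43,142,327): 43+142 ≤ 327 → not valid
(148,185,337): 148+185 ≤ 337 → not valid
(164,214,416): 164+214 ≤ 416 → not valid
(138,152,273): 138+152 > 273 → valid
(179,294,432): 179+294 > 432 → valid
(188,392,550): 188+392 > 550 → valid
(39,69,146): 39+69 ≤ 146 → not valid
3 of the 7 triples form a triangle.

3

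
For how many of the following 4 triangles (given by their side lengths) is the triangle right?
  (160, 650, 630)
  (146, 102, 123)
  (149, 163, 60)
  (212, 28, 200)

(160,650,630): 160²+630² = 422500 = 650² → right
(146,102,123): 102²+123² = 25533 > 21316 = 146² → acute
(149,163,60): 60²+149² = 25801 < 26569 = 163² → obtuse
(212,28,200): 28²+200² = 40784 < 44944 = 212² → obtuse
1 of the 4 is right.

1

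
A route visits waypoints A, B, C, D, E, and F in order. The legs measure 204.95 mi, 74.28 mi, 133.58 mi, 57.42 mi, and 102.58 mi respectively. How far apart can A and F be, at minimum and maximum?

0 ≤ AF ≤ 572.81 mi

The maximum is all hops collinear in one direction: 204.95 + 74.28 + 133.58 + 57.42 + 102.58 = 572.81.
The longest hop is 204.95; the others sum to 367.86. Since 204.95 ≤ 367.86, the path can fold back on itself completely, so the minimum distance is 0.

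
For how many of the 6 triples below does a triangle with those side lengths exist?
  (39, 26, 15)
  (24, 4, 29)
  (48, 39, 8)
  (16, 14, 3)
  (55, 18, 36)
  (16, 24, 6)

2

(15,26,39): 15+26 > 39 → valid
(4,24,29): 4+24 ≤ 29 → not valid
(8,39,48): 8+39 ≤ 48 → not valid
(3,14,16): 3+14 > 16 → valid
(18,36,55): 18+36 ≤ 55 → not valid
(6,16,24): 6+16 ≤ 24 → not valid
2 of the 6 triples form a triangle.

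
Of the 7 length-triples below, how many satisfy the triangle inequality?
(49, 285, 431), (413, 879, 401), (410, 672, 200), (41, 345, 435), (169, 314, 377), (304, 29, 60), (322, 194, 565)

1

(49,285,431): 49+285 ≤ 431 → not valid
(401,413,879): 401+413 ≤ 879 → not valid
(200,410,672): 200+410 ≤ 672 → not valid
(41,345,435): 41+345 ≤ 435 → not valid
(169,314,377): 169+314 > 377 → valid
(29,60,304): 29+60 ≤ 304 → not valid
(194,322,565): 194+322 ≤ 565 → not valid
1 of the 7 triples forms a triangle.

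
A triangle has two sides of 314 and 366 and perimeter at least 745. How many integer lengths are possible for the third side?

615

Triangle inequality: 52 < x < 680. Perimeter ≥ 745 gives x ≥ 745 − 314 − 366 = 65.
So 65 ≤ x < 680; integers 65 through 679: 615 values.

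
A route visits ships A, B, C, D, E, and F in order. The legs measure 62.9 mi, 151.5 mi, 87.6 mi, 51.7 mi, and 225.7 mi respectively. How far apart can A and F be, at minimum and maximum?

The maximum is all hops collinear in one direction: 62.9 + 151.5 + 87.6 + 51.7 + 225.7 = 579.4.
The longest hop is 225.7; the others sum to 353.7. Since 225.7 ≤ 353.7, the path can fold back on itself completely, so the minimum distance is 0.

0 ≤ AF ≤ 579.4 mi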